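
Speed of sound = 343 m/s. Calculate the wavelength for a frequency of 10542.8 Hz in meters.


Given values:
  c = 343 m/s, f = 10542.8 Hz
Formula: lambda = c / f
lambda = 343 / 10542.8
lambda = 0.0325

0.0325 m


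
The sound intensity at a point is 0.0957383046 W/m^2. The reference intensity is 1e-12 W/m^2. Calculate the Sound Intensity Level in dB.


Given values:
  I = 0.0957383046 W/m^2
  I_ref = 1e-12 W/m^2
Formula: SIL = 10 * log10(I / I_ref)
Compute ratio: I / I_ref = 95738304600
Compute log10: log10(95738304600) = 10.981086
Multiply: SIL = 10 * 10.981086 = 109.81

109.81 dB


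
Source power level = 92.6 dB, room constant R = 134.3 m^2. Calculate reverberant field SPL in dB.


Given values:
  Lw = 92.6 dB, R = 134.3 m^2
Formula: SPL = Lw + 10 * log10(4 / R)
Compute 4 / R = 4 / 134.3 = 0.029784
Compute 10 * log10(0.029784) = -15.2602
SPL = 92.6 + (-15.2602) = 77.34

77.34 dB


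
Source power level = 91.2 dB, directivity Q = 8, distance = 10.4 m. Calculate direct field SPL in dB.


Given values:
  Lw = 91.2 dB, Q = 8, r = 10.4 m
Formula: SPL = Lw + 10 * log10(Q / (4 * pi * r^2))
Compute 4 * pi * r^2 = 4 * pi * 10.4^2 = 1359.1786
Compute Q / denom = 8 / 1359.1786 = 0.00588591
Compute 10 * log10(0.00588591) = -22.3019
SPL = 91.2 + (-22.3019) = 68.9

68.9 dB


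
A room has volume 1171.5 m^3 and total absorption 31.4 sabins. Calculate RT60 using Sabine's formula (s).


Given values:
  V = 1171.5 m^3
  A = 31.4 sabins
Formula: RT60 = 0.161 * V / A
Numerator: 0.161 * 1171.5 = 188.6115
RT60 = 188.6115 / 31.4 = 6.007

6.007 s


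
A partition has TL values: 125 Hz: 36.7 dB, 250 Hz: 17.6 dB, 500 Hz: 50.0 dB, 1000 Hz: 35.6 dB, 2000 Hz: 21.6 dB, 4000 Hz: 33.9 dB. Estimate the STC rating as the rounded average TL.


Given TL values at each frequency:
  125 Hz: 36.7 dB
  250 Hz: 17.6 dB
  500 Hz: 50.0 dB
  1000 Hz: 35.6 dB
  2000 Hz: 21.6 dB
  4000 Hz: 33.9 dB
Formula: STC ~ round(average of TL values)
Sum = 36.7 + 17.6 + 50.0 + 35.6 + 21.6 + 33.9 = 195.4
Average = 195.4 / 6 = 32.57
Rounded: 33

33


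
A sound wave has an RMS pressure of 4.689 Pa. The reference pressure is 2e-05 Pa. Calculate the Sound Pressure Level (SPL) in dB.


Given values:
  p = 4.689 Pa
  p_ref = 2e-05 Pa
Formula: SPL = 20 * log10(p / p_ref)
Compute ratio: p / p_ref = 4.689 / 2e-05 = 234450
Compute log10: log10(234450) = 5.37005
Multiply: SPL = 20 * 5.37005 = 107.4

107.4 dB


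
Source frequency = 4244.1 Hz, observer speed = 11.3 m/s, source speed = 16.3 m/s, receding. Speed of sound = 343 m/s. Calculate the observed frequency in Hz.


Given values:
  f_s = 4244.1 Hz, v_o = 11.3 m/s, v_s = 16.3 m/s
  Direction: receding
Formula: f_o = f_s * (c - v_o) / (c + v_s)
Numerator: c - v_o = 343 - 11.3 = 331.7
Denominator: c + v_s = 343 + 16.3 = 359.3
f_o = 4244.1 * 331.7 / 359.3 = 3918.09

3918.09 Hz


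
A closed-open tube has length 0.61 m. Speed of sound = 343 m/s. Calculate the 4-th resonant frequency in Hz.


Given values:
  Tube type: closed-open, L = 0.61 m, c = 343 m/s, n = 4
Formula: f_n = (2n - 1) * c / (4 * L)
Compute 2n - 1 = 2*4 - 1 = 7
Compute 4 * L = 4 * 0.61 = 2.44
f = 7 * 343 / 2.44
f = 984.02

984.02 Hz


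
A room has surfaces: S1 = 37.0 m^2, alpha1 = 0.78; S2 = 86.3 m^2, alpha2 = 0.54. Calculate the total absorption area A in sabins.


Given surfaces:
  Surface 1: 37.0 * 0.78 = 28.86
  Surface 2: 86.3 * 0.54 = 46.602
Formula: A = sum(Si * alpha_i)
A = 28.86 + 46.602
A = 75.46

75.46 sabins


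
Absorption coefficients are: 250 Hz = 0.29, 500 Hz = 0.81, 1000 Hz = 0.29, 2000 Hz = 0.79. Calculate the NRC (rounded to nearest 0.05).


Given values:
  a_250 = 0.29, a_500 = 0.81
  a_1000 = 0.29, a_2000 = 0.79
Formula: NRC = (a250 + a500 + a1000 + a2000) / 4
Sum = 0.29 + 0.81 + 0.29 + 0.79 = 2.18
NRC = 2.18 / 4 = 0.545
Rounded to nearest 0.05: 0.55

0.55


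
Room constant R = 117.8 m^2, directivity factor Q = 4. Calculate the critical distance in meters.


Given values:
  R = 117.8 m^2, Q = 4
Formula: d_c = 0.141 * sqrt(Q * R)
Compute Q * R = 4 * 117.8 = 471.2
Compute sqrt(471.2) = 21.7071
d_c = 0.141 * 21.7071 = 3.061

3.061 m


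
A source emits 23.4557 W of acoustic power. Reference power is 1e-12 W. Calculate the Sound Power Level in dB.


Given values:
  W = 23.4557 W
  W_ref = 1e-12 W
Formula: SWL = 10 * log10(W / W_ref)
Compute ratio: W / W_ref = 23455700000000
Compute log10: log10(23455700000000) = 13.370248
Multiply: SWL = 10 * 13.370248 = 133.7

133.7 dB


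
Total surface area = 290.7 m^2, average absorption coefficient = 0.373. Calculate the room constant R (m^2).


Given values:
  S = 290.7 m^2, alpha = 0.373
Formula: R = S * alpha / (1 - alpha)
Numerator: 290.7 * 0.373 = 108.4311
Denominator: 1 - 0.373 = 0.627
R = 108.4311 / 0.627 = 172.94

172.94 m^2


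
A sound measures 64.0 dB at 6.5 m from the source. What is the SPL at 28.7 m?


Given values:
  SPL1 = 64.0 dB, r1 = 6.5 m, r2 = 28.7 m
Formula: SPL2 = SPL1 - 20 * log10(r2 / r1)
Compute ratio: r2 / r1 = 28.7 / 6.5 = 4.4154
Compute log10: log10(4.4154) = 0.64497
Compute drop: 20 * 0.64497 = 12.8994
SPL2 = 64.0 - 12.8994 = 51.1

51.1 dB


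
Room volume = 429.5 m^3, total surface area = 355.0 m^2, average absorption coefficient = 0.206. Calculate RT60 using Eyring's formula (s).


Given values:
  V = 429.5 m^3, S = 355.0 m^2, alpha = 0.206
Formula: RT60 = 0.161 * V / (-S * ln(1 - alpha))
Compute ln(1 - 0.206) = ln(0.794) = -0.230672
Denominator: -355.0 * -0.230672 = 81.8886
Numerator: 0.161 * 429.5 = 69.1495
RT60 = 69.1495 / 81.8886 = 0.844

0.844 s


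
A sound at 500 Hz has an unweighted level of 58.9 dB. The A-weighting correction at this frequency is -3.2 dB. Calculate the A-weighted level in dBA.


Given values:
  SPL = 58.9 dB
  A-weighting at 500 Hz = -3.2 dB
Formula: L_A = SPL + A_weight
L_A = 58.9 + (-3.2)
L_A = 55.7

55.7 dBA


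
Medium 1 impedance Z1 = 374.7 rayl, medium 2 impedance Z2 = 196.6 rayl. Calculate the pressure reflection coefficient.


Given values:
  Z1 = 374.7 rayl, Z2 = 196.6 rayl
Formula: R = (Z2 - Z1) / (Z2 + Z1)
Numerator: Z2 - Z1 = 196.6 - 374.7 = -178.1
Denominator: Z2 + Z1 = 196.6 + 374.7 = 571.3
R = -178.1 / 571.3 = -0.3117

-0.3117


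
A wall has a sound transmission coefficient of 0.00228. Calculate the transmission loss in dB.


Given values:
  tau = 0.00228
Formula: TL = 10 * log10(1 / tau)
Compute 1 / tau = 1 / 0.00228 = 438.5965
Compute log10(438.5965) = 2.642065
TL = 10 * 2.642065 = 26.42

26.42 dB


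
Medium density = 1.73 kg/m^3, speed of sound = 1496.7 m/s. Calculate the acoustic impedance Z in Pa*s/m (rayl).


Given values:
  rho = 1.73 kg/m^3
  c = 1496.7 m/s
Formula: Z = rho * c
Z = 1.73 * 1496.7
Z = 2589.29

2589.29 rayl


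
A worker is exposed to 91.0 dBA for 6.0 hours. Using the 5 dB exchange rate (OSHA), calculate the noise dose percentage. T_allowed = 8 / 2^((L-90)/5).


Given values:
  L = 91.0 dBA, T = 6.0 hours
Formula: T_allowed = 8 / 2^((L - 90) / 5)
Compute exponent: (91.0 - 90) / 5 = 0.2
Compute 2^(0.2) = 1.148698
T_allowed = 8 / 1.148698 = 6.964407 hours
Dose = (T / T_allowed) * 100
Dose = (6.0 / 6.964407) * 100 = 86.15

86.15 %


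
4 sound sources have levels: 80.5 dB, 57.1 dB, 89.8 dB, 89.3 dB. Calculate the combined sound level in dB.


Formula: L_total = 10 * log10( sum(10^(Li/10)) )
  Source 1: 10^(80.5/10) = 112201845.4302
  Source 2: 10^(57.1/10) = 512861.384
  Source 3: 10^(89.8/10) = 954992586.0214
  Source 4: 10^(89.3/10) = 851138038.2024
Sum of linear values = 1918845331.038
L_total = 10 * log10(1918845331.038) = 92.83

92.83 dB


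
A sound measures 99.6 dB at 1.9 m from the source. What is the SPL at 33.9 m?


Given values:
  SPL1 = 99.6 dB, r1 = 1.9 m, r2 = 33.9 m
Formula: SPL2 = SPL1 - 20 * log10(r2 / r1)
Compute ratio: r2 / r1 = 33.9 / 1.9 = 17.8421
Compute log10: log10(17.8421) = 1.251446
Compute drop: 20 * 1.251446 = 25.0289
SPL2 = 99.6 - 25.0289 = 74.57

74.57 dB


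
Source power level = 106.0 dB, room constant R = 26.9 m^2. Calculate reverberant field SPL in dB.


Given values:
  Lw = 106.0 dB, R = 26.9 m^2
Formula: SPL = Lw + 10 * log10(4 / R)
Compute 4 / R = 4 / 26.9 = 0.148699
Compute 10 * log10(0.148699) = -8.2769
SPL = 106.0 + (-8.2769) = 97.72

97.72 dB


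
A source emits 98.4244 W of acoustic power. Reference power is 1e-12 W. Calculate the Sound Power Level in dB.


Given values:
  W = 98.4244 W
  W_ref = 1e-12 W
Formula: SWL = 10 * log10(W / W_ref)
Compute ratio: W / W_ref = 98424400000000
Compute log10: log10(98424400000000) = 13.993103
Multiply: SWL = 10 * 13.993103 = 139.93

139.93 dB


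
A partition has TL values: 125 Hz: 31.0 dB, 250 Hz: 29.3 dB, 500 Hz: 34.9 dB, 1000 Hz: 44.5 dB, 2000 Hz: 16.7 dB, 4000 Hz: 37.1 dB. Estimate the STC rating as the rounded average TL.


Given TL values at each frequency:
  125 Hz: 31.0 dB
  250 Hz: 29.3 dB
  500 Hz: 34.9 dB
  1000 Hz: 44.5 dB
  2000 Hz: 16.7 dB
  4000 Hz: 37.1 dB
Formula: STC ~ round(average of TL values)
Sum = 31.0 + 29.3 + 34.9 + 44.5 + 16.7 + 37.1 = 193.5
Average = 193.5 / 6 = 32.25
Rounded: 32

32


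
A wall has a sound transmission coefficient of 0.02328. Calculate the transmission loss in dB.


Given values:
  tau = 0.02328
Formula: TL = 10 * log10(1 / tau)
Compute 1 / tau = 1 / 0.02328 = 42.9553
Compute log10(42.9553) = 1.633017
TL = 10 * 1.633017 = 16.33

16.33 dB


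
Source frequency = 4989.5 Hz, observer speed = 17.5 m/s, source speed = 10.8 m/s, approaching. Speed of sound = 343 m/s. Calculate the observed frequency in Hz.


Given values:
  f_s = 4989.5 Hz, v_o = 17.5 m/s, v_s = 10.8 m/s
  Direction: approaching
Formula: f_o = f_s * (c + v_o) / (c - v_s)
Numerator: c + v_o = 343 + 17.5 = 360.5
Denominator: c - v_s = 343 - 10.8 = 332.2
f_o = 4989.5 * 360.5 / 332.2 = 5414.55

5414.55 Hz


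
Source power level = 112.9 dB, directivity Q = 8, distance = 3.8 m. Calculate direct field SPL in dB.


Given values:
  Lw = 112.9 dB, Q = 8, r = 3.8 m
Formula: SPL = Lw + 10 * log10(Q / (4 * pi * r^2))
Compute 4 * pi * r^2 = 4 * pi * 3.8^2 = 181.4584
Compute Q / denom = 8 / 181.4584 = 0.04408724
Compute 10 * log10(0.04408724) = -13.5569
SPL = 112.9 + (-13.5569) = 99.34

99.34 dB


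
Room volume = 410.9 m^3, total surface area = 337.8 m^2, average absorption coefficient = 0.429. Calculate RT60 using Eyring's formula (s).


Given values:
  V = 410.9 m^3, S = 337.8 m^2, alpha = 0.429
Formula: RT60 = 0.161 * V / (-S * ln(1 - alpha))
Compute ln(1 - 0.429) = ln(0.571) = -0.560366
Denominator: -337.8 * -0.560366 = 189.2916
Numerator: 0.161 * 410.9 = 66.1549
RT60 = 66.1549 / 189.2916 = 0.349

0.349 s


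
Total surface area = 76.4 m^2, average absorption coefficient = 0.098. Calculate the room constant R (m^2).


Given values:
  S = 76.4 m^2, alpha = 0.098
Formula: R = S * alpha / (1 - alpha)
Numerator: 76.4 * 0.098 = 7.4872
Denominator: 1 - 0.098 = 0.902
R = 7.4872 / 0.902 = 8.3

8.3 m^2


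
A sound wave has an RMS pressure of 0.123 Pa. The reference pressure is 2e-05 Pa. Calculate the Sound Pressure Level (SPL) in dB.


Given values:
  p = 0.123 Pa
  p_ref = 2e-05 Pa
Formula: SPL = 20 * log10(p / p_ref)
Compute ratio: p / p_ref = 0.123 / 2e-05 = 6150
Compute log10: log10(6150) = 3.788875
Multiply: SPL = 20 * 3.788875 = 75.78

75.78 dB


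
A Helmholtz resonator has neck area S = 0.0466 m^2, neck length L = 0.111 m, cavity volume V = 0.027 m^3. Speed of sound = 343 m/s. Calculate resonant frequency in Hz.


Given values:
  S = 0.0466 m^2, L = 0.111 m, V = 0.027 m^3, c = 343 m/s
Formula: f = (c / (2*pi)) * sqrt(S / (V * L))
Compute V * L = 0.027 * 0.111 = 0.002997
Compute S / (V * L) = 0.0466 / 0.002997 = 15.5489
Compute sqrt(15.5489) = 3.943209
Compute c / (2*pi) = 343 / 6.283185 = 54.590148
f = 54.590148 * 3.943209 = 215.26

215.26 Hz


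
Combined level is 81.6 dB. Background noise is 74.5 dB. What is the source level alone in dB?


Given values:
  L_total = 81.6 dB, L_bg = 74.5 dB
Formula: L_source = 10 * log10(10^(L_total/10) - 10^(L_bg/10))
Convert to linear:
  10^(81.6/10) = 144543977.0746
  10^(74.5/10) = 28183829.3126
Difference: 144543977.0746 - 28183829.3126 = 116360147.762
L_source = 10 * log10(116360147.762) = 80.66

80.66 dB


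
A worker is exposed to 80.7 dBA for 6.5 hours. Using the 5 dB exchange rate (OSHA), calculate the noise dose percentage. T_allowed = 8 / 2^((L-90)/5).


Given values:
  L = 80.7 dBA, T = 6.5 hours
Formula: T_allowed = 8 / 2^((L - 90) / 5)
Compute exponent: (80.7 - 90) / 5 = -1.86
Compute 2^(-1.86) = 0.275476
T_allowed = 8 / 0.275476 = 29.040642 hours
Dose = (T / T_allowed) * 100
Dose = (6.5 / 29.040642) * 100 = 22.38

22.38 %


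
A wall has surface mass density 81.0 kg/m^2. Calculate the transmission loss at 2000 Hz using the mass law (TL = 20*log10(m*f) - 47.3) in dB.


Given values:
  m = 81.0 kg/m^2, f = 2000 Hz
Formula: TL = 20 * log10(m * f) - 47.3
Compute m * f = 81.0 * 2000 = 162000.0
Compute log10(162000.0) = 5.209515
Compute 20 * 5.209515 = 104.1903
TL = 104.1903 - 47.3 = 56.89

56.89 dB


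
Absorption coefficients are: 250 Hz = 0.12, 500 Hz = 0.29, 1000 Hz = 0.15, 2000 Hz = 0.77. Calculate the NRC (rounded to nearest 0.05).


Given values:
  a_250 = 0.12, a_500 = 0.29
  a_1000 = 0.15, a_2000 = 0.77
Formula: NRC = (a250 + a500 + a1000 + a2000) / 4
Sum = 0.12 + 0.29 + 0.15 + 0.77 = 1.33
NRC = 1.33 / 4 = 0.3325
Rounded to nearest 0.05: 0.35

0.35


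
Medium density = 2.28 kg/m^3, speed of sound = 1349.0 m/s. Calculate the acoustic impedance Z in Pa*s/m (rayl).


Given values:
  rho = 2.28 kg/m^3
  c = 1349.0 m/s
Formula: Z = rho * c
Z = 2.28 * 1349.0
Z = 3075.72

3075.72 rayl


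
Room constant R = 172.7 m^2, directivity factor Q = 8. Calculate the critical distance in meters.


Given values:
  R = 172.7 m^2, Q = 8
Formula: d_c = 0.141 * sqrt(Q * R)
Compute Q * R = 8 * 172.7 = 1381.6
Compute sqrt(1381.6) = 37.1699
d_c = 0.141 * 37.1699 = 5.241

5.241 m


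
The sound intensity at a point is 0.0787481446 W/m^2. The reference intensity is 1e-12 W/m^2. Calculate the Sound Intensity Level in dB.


Given values:
  I = 0.0787481446 W/m^2
  I_ref = 1e-12 W/m^2
Formula: SIL = 10 * log10(I / I_ref)
Compute ratio: I / I_ref = 78748144600
Compute log10: log10(78748144600) = 10.89624
Multiply: SIL = 10 * 10.89624 = 108.96

108.96 dB


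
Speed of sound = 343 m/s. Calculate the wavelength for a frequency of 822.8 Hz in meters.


Given values:
  c = 343 m/s, f = 822.8 Hz
Formula: lambda = c / f
lambda = 343 / 822.8
lambda = 0.4169

0.4169 m


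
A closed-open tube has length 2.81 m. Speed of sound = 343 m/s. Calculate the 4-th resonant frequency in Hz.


Given values:
  Tube type: closed-open, L = 2.81 m, c = 343 m/s, n = 4
Formula: f_n = (2n - 1) * c / (4 * L)
Compute 2n - 1 = 2*4 - 1 = 7
Compute 4 * L = 4 * 2.81 = 11.24
f = 7 * 343 / 11.24
f = 213.61

213.61 Hz


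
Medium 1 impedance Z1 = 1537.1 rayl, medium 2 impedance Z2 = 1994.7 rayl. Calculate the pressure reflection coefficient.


Given values:
  Z1 = 1537.1 rayl, Z2 = 1994.7 rayl
Formula: R = (Z2 - Z1) / (Z2 + Z1)
Numerator: Z2 - Z1 = 1994.7 - 1537.1 = 457.6
Denominator: Z2 + Z1 = 1994.7 + 1537.1 = 3531.8
R = 457.6 / 3531.8 = 0.1296

0.1296


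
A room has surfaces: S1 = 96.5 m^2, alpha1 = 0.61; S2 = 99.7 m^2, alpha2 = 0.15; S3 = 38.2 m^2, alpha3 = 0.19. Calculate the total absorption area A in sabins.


Given surfaces:
  Surface 1: 96.5 * 0.61 = 58.865
  Surface 2: 99.7 * 0.15 = 14.955
  Surface 3: 38.2 * 0.19 = 7.258
Formula: A = sum(Si * alpha_i)
A = 58.865 + 14.955 + 7.258
A = 81.08

81.08 sabins


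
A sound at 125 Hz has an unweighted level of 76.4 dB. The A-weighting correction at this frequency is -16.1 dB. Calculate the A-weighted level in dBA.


Given values:
  SPL = 76.4 dB
  A-weighting at 125 Hz = -16.1 dB
Formula: L_A = SPL + A_weight
L_A = 76.4 + (-16.1)
L_A = 60.3

60.3 dBA


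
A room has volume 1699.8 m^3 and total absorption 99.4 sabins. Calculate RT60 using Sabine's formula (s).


Given values:
  V = 1699.8 m^3
  A = 99.4 sabins
Formula: RT60 = 0.161 * V / A
Numerator: 0.161 * 1699.8 = 273.6678
RT60 = 273.6678 / 99.4 = 2.753

2.753 s


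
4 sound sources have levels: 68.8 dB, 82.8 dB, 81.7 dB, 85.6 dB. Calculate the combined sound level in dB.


Formula: L_total = 10 * log10( sum(10^(Li/10)) )
  Source 1: 10^(68.8/10) = 7585775.7503
  Source 2: 10^(82.8/10) = 190546071.7963
  Source 3: 10^(81.7/10) = 147910838.8168
  Source 4: 10^(85.6/10) = 363078054.7701
Sum of linear values = 709120741.1335
L_total = 10 * log10(709120741.1335) = 88.51

88.51 dB


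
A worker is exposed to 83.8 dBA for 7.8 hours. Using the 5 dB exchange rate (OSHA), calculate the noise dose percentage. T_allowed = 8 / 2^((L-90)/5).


Given values:
  L = 83.8 dBA, T = 7.8 hours
Formula: T_allowed = 8 / 2^((L - 90) / 5)
Compute exponent: (83.8 - 90) / 5 = -1.24
Compute 2^(-1.24) = 0.423373
T_allowed = 8 / 0.423373 = 18.895867 hours
Dose = (T / T_allowed) * 100
Dose = (7.8 / 18.895867) * 100 = 41.28

41.28 %


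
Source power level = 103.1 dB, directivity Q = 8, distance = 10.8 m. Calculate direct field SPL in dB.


Given values:
  Lw = 103.1 dB, Q = 8, r = 10.8 m
Formula: SPL = Lw + 10 * log10(Q / (4 * pi * r^2))
Compute 4 * pi * r^2 = 4 * pi * 10.8^2 = 1465.7415
Compute Q / denom = 8 / 1465.7415 = 0.00545799
Compute 10 * log10(0.00545799) = -22.6297
SPL = 103.1 + (-22.6297) = 80.47

80.47 dB


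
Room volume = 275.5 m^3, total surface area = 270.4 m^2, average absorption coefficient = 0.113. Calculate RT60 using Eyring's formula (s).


Given values:
  V = 275.5 m^3, S = 270.4 m^2, alpha = 0.113
Formula: RT60 = 0.161 * V / (-S * ln(1 - alpha))
Compute ln(1 - 0.113) = ln(0.887) = -0.11991
Denominator: -270.4 * -0.11991 = 32.4237
Numerator: 0.161 * 275.5 = 44.3555
RT60 = 44.3555 / 32.4237 = 1.368

1.368 s


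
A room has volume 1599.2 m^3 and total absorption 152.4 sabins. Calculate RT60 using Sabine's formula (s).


Given values:
  V = 1599.2 m^3
  A = 152.4 sabins
Formula: RT60 = 0.161 * V / A
Numerator: 0.161 * 1599.2 = 257.4712
RT60 = 257.4712 / 152.4 = 1.689

1.689 s


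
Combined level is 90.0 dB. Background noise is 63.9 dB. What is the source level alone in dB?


Given values:
  L_total = 90.0 dB, L_bg = 63.9 dB
Formula: L_source = 10 * log10(10^(L_total/10) - 10^(L_bg/10))
Convert to linear:
  10^(90.0/10) = 1000000000.0
  10^(63.9/10) = 2454708.9157
Difference: 1000000000.0 - 2454708.9157 = 997545291.0843
L_source = 10 * log10(997545291.0843) = 89.99

89.99 dB


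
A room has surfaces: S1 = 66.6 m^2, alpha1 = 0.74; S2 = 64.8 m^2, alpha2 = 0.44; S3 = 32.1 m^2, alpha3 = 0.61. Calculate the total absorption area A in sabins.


Given surfaces:
  Surface 1: 66.6 * 0.74 = 49.284
  Surface 2: 64.8 * 0.44 = 28.512
  Surface 3: 32.1 * 0.61 = 19.581
Formula: A = sum(Si * alpha_i)
A = 49.284 + 28.512 + 19.581
A = 97.38

97.38 sabins


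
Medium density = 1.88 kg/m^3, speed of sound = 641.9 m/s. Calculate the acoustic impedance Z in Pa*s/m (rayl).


Given values:
  rho = 1.88 kg/m^3
  c = 641.9 m/s
Formula: Z = rho * c
Z = 1.88 * 641.9
Z = 1206.77

1206.77 rayl


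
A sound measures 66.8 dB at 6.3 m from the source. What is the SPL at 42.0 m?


Given values:
  SPL1 = 66.8 dB, r1 = 6.3 m, r2 = 42.0 m
Formula: SPL2 = SPL1 - 20 * log10(r2 / r1)
Compute ratio: r2 / r1 = 42.0 / 6.3 = 6.6667
Compute log10: log10(6.6667) = 0.823911
Compute drop: 20 * 0.823911 = 16.4782
SPL2 = 66.8 - 16.4782 = 50.32

50.32 dB


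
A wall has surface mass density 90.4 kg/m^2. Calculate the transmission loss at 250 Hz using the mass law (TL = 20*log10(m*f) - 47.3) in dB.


Given values:
  m = 90.4 kg/m^2, f = 250 Hz
Formula: TL = 20 * log10(m * f) - 47.3
Compute m * f = 90.4 * 250 = 22600.0
Compute log10(22600.0) = 4.354108
Compute 20 * 4.354108 = 87.0822
TL = 87.0822 - 47.3 = 39.78

39.78 dB


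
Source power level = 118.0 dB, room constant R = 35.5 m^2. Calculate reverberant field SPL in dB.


Given values:
  Lw = 118.0 dB, R = 35.5 m^2
Formula: SPL = Lw + 10 * log10(4 / R)
Compute 4 / R = 4 / 35.5 = 0.112676
Compute 10 * log10(0.112676) = -9.4817
SPL = 118.0 + (-9.4817) = 108.52

108.52 dB


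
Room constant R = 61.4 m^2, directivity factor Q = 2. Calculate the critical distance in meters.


Given values:
  R = 61.4 m^2, Q = 2
Formula: d_c = 0.141 * sqrt(Q * R)
Compute Q * R = 2 * 61.4 = 122.8
Compute sqrt(122.8) = 11.0815
d_c = 0.141 * 11.0815 = 1.562

1.562 m


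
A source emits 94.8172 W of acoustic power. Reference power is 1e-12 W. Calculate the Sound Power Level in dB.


Given values:
  W = 94.8172 W
  W_ref = 1e-12 W
Formula: SWL = 10 * log10(W / W_ref)
Compute ratio: W / W_ref = 94817200000000
Compute log10: log10(94817200000000) = 13.976887
Multiply: SWL = 10 * 13.976887 = 139.77

139.77 dB


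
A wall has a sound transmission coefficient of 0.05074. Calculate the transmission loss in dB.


Given values:
  tau = 0.05074
Formula: TL = 10 * log10(1 / tau)
Compute 1 / tau = 1 / 0.05074 = 19.7083
Compute log10(19.7083) = 1.294649
TL = 10 * 1.294649 = 12.95

12.95 dB


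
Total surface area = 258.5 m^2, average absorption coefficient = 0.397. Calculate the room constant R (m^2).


Given values:
  S = 258.5 m^2, alpha = 0.397
Formula: R = S * alpha / (1 - alpha)
Numerator: 258.5 * 0.397 = 102.6245
Denominator: 1 - 0.397 = 0.603
R = 102.6245 / 0.603 = 170.19

170.19 m^2


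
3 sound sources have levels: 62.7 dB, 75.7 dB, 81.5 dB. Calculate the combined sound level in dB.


Formula: L_total = 10 * log10( sum(10^(Li/10)) )
  Source 1: 10^(62.7/10) = 1862087.1367
  Source 2: 10^(75.7/10) = 37153522.9097
  Source 3: 10^(81.5/10) = 141253754.4623
Sum of linear values = 180269364.5087
L_total = 10 * log10(180269364.5087) = 82.56

82.56 dB


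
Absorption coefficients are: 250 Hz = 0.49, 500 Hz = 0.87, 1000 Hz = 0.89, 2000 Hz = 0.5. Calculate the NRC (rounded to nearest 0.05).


Given values:
  a_250 = 0.49, a_500 = 0.87
  a_1000 = 0.89, a_2000 = 0.5
Formula: NRC = (a250 + a500 + a1000 + a2000) / 4
Sum = 0.49 + 0.87 + 0.89 + 0.5 = 2.75
NRC = 2.75 / 4 = 0.6875
Rounded to nearest 0.05: 0.7

0.7


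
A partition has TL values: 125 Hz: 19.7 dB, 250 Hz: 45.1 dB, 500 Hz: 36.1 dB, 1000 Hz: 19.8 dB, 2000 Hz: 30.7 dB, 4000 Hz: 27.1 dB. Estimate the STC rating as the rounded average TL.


Given TL values at each frequency:
  125 Hz: 19.7 dB
  250 Hz: 45.1 dB
  500 Hz: 36.1 dB
  1000 Hz: 19.8 dB
  2000 Hz: 30.7 dB
  4000 Hz: 27.1 dB
Formula: STC ~ round(average of TL values)
Sum = 19.7 + 45.1 + 36.1 + 19.8 + 30.7 + 27.1 = 178.5
Average = 178.5 / 6 = 29.75
Rounded: 30

30


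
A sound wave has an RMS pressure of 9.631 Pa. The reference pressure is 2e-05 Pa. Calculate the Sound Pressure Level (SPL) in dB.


Given values:
  p = 9.631 Pa
  p_ref = 2e-05 Pa
Formula: SPL = 20 * log10(p / p_ref)
Compute ratio: p / p_ref = 9.631 / 2e-05 = 481550
Compute log10: log10(481550) = 5.682641
Multiply: SPL = 20 * 5.682641 = 113.65

113.65 dB


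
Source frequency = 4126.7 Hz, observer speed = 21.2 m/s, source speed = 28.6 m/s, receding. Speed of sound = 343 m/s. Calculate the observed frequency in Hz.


Given values:
  f_s = 4126.7 Hz, v_o = 21.2 m/s, v_s = 28.6 m/s
  Direction: receding
Formula: f_o = f_s * (c - v_o) / (c + v_s)
Numerator: c - v_o = 343 - 21.2 = 321.8
Denominator: c + v_s = 343 + 28.6 = 371.6
f_o = 4126.7 * 321.8 / 371.6 = 3573.66

3573.66 Hz


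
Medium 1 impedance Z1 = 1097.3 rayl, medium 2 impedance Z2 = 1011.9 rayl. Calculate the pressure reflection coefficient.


Given values:
  Z1 = 1097.3 rayl, Z2 = 1011.9 rayl
Formula: R = (Z2 - Z1) / (Z2 + Z1)
Numerator: Z2 - Z1 = 1011.9 - 1097.3 = -85.4
Denominator: Z2 + Z1 = 1011.9 + 1097.3 = 2109.2
R = -85.4 / 2109.2 = -0.0405

-0.0405


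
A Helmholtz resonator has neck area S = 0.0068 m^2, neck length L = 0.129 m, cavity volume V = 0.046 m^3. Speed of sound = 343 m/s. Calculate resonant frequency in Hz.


Given values:
  S = 0.0068 m^2, L = 0.129 m, V = 0.046 m^3, c = 343 m/s
Formula: f = (c / (2*pi)) * sqrt(S / (V * L))
Compute V * L = 0.046 * 0.129 = 0.005934
Compute S / (V * L) = 0.0068 / 0.005934 = 1.1459
Compute sqrt(1.1459) = 1.070467
Compute c / (2*pi) = 343 / 6.283185 = 54.590148
f = 54.590148 * 1.070467 = 58.44

58.44 Hz


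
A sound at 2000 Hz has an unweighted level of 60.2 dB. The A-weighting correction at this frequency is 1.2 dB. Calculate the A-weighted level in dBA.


Given values:
  SPL = 60.2 dB
  A-weighting at 2000 Hz = 1.2 dB
Formula: L_A = SPL + A_weight
L_A = 60.2 + (1.2)
L_A = 61.4

61.4 dBA


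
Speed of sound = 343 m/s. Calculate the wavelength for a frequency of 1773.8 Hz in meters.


Given values:
  c = 343 m/s, f = 1773.8 Hz
Formula: lambda = c / f
lambda = 343 / 1773.8
lambda = 0.1934

0.1934 m


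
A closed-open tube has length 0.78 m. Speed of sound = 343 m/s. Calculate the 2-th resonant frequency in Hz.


Given values:
  Tube type: closed-open, L = 0.78 m, c = 343 m/s, n = 2
Formula: f_n = (2n - 1) * c / (4 * L)
Compute 2n - 1 = 2*2 - 1 = 3
Compute 4 * L = 4 * 0.78 = 3.12
f = 3 * 343 / 3.12
f = 329.81

329.81 Hz


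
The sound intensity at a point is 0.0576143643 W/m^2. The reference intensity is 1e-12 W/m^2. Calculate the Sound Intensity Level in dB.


Given values:
  I = 0.0576143643 W/m^2
  I_ref = 1e-12 W/m^2
Formula: SIL = 10 * log10(I / I_ref)
Compute ratio: I / I_ref = 57614364300
Compute log10: log10(57614364300) = 10.760531
Multiply: SIL = 10 * 10.760531 = 107.61

107.61 dB


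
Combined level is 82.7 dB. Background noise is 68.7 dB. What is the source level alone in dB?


Given values:
  L_total = 82.7 dB, L_bg = 68.7 dB
Formula: L_source = 10 * log10(10^(L_total/10) - 10^(L_bg/10))
Convert to linear:
  10^(82.7/10) = 186208713.6663
  10^(68.7/10) = 7413102.413
Difference: 186208713.6663 - 7413102.413 = 178795611.2533
L_source = 10 * log10(178795611.2533) = 82.52

82.52 dB


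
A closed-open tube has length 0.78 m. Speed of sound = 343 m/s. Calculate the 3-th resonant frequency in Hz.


Given values:
  Tube type: closed-open, L = 0.78 m, c = 343 m/s, n = 3
Formula: f_n = (2n - 1) * c / (4 * L)
Compute 2n - 1 = 2*3 - 1 = 5
Compute 4 * L = 4 * 0.78 = 3.12
f = 5 * 343 / 3.12
f = 549.68

549.68 Hz


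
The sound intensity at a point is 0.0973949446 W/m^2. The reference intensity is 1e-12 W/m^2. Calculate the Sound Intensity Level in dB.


Given values:
  I = 0.0973949446 W/m^2
  I_ref = 1e-12 W/m^2
Formula: SIL = 10 * log10(I / I_ref)
Compute ratio: I / I_ref = 97394944600
Compute log10: log10(97394944600) = 10.988536
Multiply: SIL = 10 * 10.988536 = 109.89

109.89 dB


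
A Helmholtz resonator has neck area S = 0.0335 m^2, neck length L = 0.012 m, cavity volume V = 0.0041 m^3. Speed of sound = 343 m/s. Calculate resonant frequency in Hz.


Given values:
  S = 0.0335 m^2, L = 0.012 m, V = 0.0041 m^3, c = 343 m/s
Formula: f = (c / (2*pi)) * sqrt(S / (V * L))
Compute V * L = 0.0041 * 0.012 = 4.92e-05
Compute S / (V * L) = 0.0335 / 4.92e-05 = 680.8943
Compute sqrt(680.8943) = 26.093951
Compute c / (2*pi) = 343 / 6.283185 = 54.590148
f = 54.590148 * 26.093951 = 1424.47

1424.47 Hz


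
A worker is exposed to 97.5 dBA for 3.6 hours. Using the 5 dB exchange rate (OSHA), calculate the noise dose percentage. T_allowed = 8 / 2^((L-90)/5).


Given values:
  L = 97.5 dBA, T = 3.6 hours
Formula: T_allowed = 8 / 2^((L - 90) / 5)
Compute exponent: (97.5 - 90) / 5 = 1.5
Compute 2^(1.5) = 2.828427
T_allowed = 8 / 2.828427 = 2.828427 hours
Dose = (T / T_allowed) * 100
Dose = (3.6 / 2.828427) * 100 = 127.28

127.28 %


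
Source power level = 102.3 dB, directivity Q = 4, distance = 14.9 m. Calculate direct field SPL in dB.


Given values:
  Lw = 102.3 dB, Q = 4, r = 14.9 m
Formula: SPL = Lw + 10 * log10(Q / (4 * pi * r^2))
Compute 4 * pi * r^2 = 4 * pi * 14.9^2 = 2789.8599
Compute Q / denom = 4 / 2789.8599 = 0.00143376
Compute 10 * log10(0.00143376) = -28.4352
SPL = 102.3 + (-28.4352) = 73.86

73.86 dB


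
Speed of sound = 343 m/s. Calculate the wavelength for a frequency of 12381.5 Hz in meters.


Given values:
  c = 343 m/s, f = 12381.5 Hz
Formula: lambda = c / f
lambda = 343 / 12381.5
lambda = 0.0277

0.0277 m


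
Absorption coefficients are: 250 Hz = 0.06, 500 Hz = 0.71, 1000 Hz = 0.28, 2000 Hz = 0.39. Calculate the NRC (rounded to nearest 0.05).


Given values:
  a_250 = 0.06, a_500 = 0.71
  a_1000 = 0.28, a_2000 = 0.39
Formula: NRC = (a250 + a500 + a1000 + a2000) / 4
Sum = 0.06 + 0.71 + 0.28 + 0.39 = 1.44
NRC = 1.44 / 4 = 0.36
Rounded to nearest 0.05: 0.35

0.35


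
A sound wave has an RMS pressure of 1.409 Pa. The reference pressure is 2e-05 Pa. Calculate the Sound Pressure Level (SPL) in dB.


Given values:
  p = 1.409 Pa
  p_ref = 2e-05 Pa
Formula: SPL = 20 * log10(p / p_ref)
Compute ratio: p / p_ref = 1.409 / 2e-05 = 70450
Compute log10: log10(70450) = 4.847881
Multiply: SPL = 20 * 4.847881 = 96.96

96.96 dB


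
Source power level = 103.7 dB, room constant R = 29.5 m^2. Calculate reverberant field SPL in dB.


Given values:
  Lw = 103.7 dB, R = 29.5 m^2
Formula: SPL = Lw + 10 * log10(4 / R)
Compute 4 / R = 4 / 29.5 = 0.135593
Compute 10 * log10(0.135593) = -8.6776
SPL = 103.7 + (-8.6776) = 95.02

95.02 dB


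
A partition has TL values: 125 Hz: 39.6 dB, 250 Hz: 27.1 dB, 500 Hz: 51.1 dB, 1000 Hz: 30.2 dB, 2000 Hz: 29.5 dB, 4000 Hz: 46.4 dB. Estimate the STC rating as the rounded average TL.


Given TL values at each frequency:
  125 Hz: 39.6 dB
  250 Hz: 27.1 dB
  500 Hz: 51.1 dB
  1000 Hz: 30.2 dB
  2000 Hz: 29.5 dB
  4000 Hz: 46.4 dB
Formula: STC ~ round(average of TL values)
Sum = 39.6 + 27.1 + 51.1 + 30.2 + 29.5 + 46.4 = 223.9
Average = 223.9 / 6 = 37.32
Rounded: 37

37


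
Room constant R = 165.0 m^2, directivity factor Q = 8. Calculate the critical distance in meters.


Given values:
  R = 165.0 m^2, Q = 8
Formula: d_c = 0.141 * sqrt(Q * R)
Compute Q * R = 8 * 165.0 = 1320.0
Compute sqrt(1320.0) = 36.3318
d_c = 0.141 * 36.3318 = 5.123

5.123 m


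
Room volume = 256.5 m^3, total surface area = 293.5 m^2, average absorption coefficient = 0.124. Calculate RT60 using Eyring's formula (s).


Given values:
  V = 256.5 m^3, S = 293.5 m^2, alpha = 0.124
Formula: RT60 = 0.161 * V / (-S * ln(1 - alpha))
Compute ln(1 - 0.124) = ln(0.876) = -0.132389
Denominator: -293.5 * -0.132389 = 38.8562
Numerator: 0.161 * 256.5 = 41.2965
RT60 = 41.2965 / 38.8562 = 1.063

1.063 s


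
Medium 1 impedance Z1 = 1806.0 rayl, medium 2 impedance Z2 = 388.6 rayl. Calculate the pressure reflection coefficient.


Given values:
  Z1 = 1806.0 rayl, Z2 = 388.6 rayl
Formula: R = (Z2 - Z1) / (Z2 + Z1)
Numerator: Z2 - Z1 = 388.6 - 1806.0 = -1417.4
Denominator: Z2 + Z1 = 388.6 + 1806.0 = 2194.6
R = -1417.4 / 2194.6 = -0.6459

-0.6459


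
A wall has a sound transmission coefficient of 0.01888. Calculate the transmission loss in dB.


Given values:
  tau = 0.01888
Formula: TL = 10 * log10(1 / tau)
Compute 1 / tau = 1 / 0.01888 = 52.9661
Compute log10(52.9661) = 1.723998
TL = 10 * 1.723998 = 17.24

17.24 dB


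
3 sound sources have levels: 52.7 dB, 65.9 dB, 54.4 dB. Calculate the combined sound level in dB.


Formula: L_total = 10 * log10( sum(10^(Li/10)) )
  Source 1: 10^(52.7/10) = 186208.7137
  Source 2: 10^(65.9/10) = 3890451.4499
  Source 3: 10^(54.4/10) = 275422.8703
Sum of linear values = 4352083.0339
L_total = 10 * log10(4352083.0339) = 66.39

66.39 dB


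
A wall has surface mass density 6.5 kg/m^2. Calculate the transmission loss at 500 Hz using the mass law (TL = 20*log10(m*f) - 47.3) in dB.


Given values:
  m = 6.5 kg/m^2, f = 500 Hz
Formula: TL = 20 * log10(m * f) - 47.3
Compute m * f = 6.5 * 500 = 3250.0
Compute log10(3250.0) = 3.511883
Compute 20 * 3.511883 = 70.2377
TL = 70.2377 - 47.3 = 22.94

22.94 dB


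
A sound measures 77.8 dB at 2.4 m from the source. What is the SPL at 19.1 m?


Given values:
  SPL1 = 77.8 dB, r1 = 2.4 m, r2 = 19.1 m
Formula: SPL2 = SPL1 - 20 * log10(r2 / r1)
Compute ratio: r2 / r1 = 19.1 / 2.4 = 7.9583
Compute log10: log10(7.9583) = 0.90082
Compute drop: 20 * 0.90082 = 18.0164
SPL2 = 77.8 - 18.0164 = 59.78

59.78 dB


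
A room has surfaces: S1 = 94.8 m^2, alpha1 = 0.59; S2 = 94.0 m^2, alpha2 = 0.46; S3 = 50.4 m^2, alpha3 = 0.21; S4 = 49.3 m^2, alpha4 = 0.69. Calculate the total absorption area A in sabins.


Given surfaces:
  Surface 1: 94.8 * 0.59 = 55.932
  Surface 2: 94.0 * 0.46 = 43.24
  Surface 3: 50.4 * 0.21 = 10.584
  Surface 4: 49.3 * 0.69 = 34.017
Formula: A = sum(Si * alpha_i)
A = 55.932 + 43.24 + 10.584 + 34.017
A = 143.77

143.77 sabins


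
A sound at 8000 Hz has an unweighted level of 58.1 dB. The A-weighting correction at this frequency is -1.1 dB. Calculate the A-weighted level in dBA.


Given values:
  SPL = 58.1 dB
  A-weighting at 8000 Hz = -1.1 dB
Formula: L_A = SPL + A_weight
L_A = 58.1 + (-1.1)
L_A = 57.0

57.0 dBA


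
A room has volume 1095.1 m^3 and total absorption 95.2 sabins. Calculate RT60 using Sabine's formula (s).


Given values:
  V = 1095.1 m^3
  A = 95.2 sabins
Formula: RT60 = 0.161 * V / A
Numerator: 0.161 * 1095.1 = 176.3111
RT60 = 176.3111 / 95.2 = 1.852

1.852 s


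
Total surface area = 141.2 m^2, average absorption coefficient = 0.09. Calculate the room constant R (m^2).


Given values:
  S = 141.2 m^2, alpha = 0.09
Formula: R = S * alpha / (1 - alpha)
Numerator: 141.2 * 0.09 = 12.708
Denominator: 1 - 0.09 = 0.91
R = 12.708 / 0.91 = 13.96

13.96 m^2


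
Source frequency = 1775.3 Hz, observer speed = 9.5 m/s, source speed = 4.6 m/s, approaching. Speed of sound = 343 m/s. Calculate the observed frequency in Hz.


Given values:
  f_s = 1775.3 Hz, v_o = 9.5 m/s, v_s = 4.6 m/s
  Direction: approaching
Formula: f_o = f_s * (c + v_o) / (c - v_s)
Numerator: c + v_o = 343 + 9.5 = 352.5
Denominator: c - v_s = 343 - 4.6 = 338.4
f_o = 1775.3 * 352.5 / 338.4 = 1849.27

1849.27 Hz


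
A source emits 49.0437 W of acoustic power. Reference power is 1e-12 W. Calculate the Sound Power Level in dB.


Given values:
  W = 49.0437 W
  W_ref = 1e-12 W
Formula: SWL = 10 * log10(W / W_ref)
Compute ratio: W / W_ref = 49043700000000
Compute log10: log10(49043700000000) = 13.690583
Multiply: SWL = 10 * 13.690583 = 136.91

136.91 dB


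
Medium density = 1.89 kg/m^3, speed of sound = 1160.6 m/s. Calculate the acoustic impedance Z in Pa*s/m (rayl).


Given values:
  rho = 1.89 kg/m^3
  c = 1160.6 m/s
Formula: Z = rho * c
Z = 1.89 * 1160.6
Z = 2193.53

2193.53 rayl


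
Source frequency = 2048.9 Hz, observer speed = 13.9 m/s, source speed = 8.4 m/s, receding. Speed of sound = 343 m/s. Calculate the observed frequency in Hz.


Given values:
  f_s = 2048.9 Hz, v_o = 13.9 m/s, v_s = 8.4 m/s
  Direction: receding
Formula: f_o = f_s * (c - v_o) / (c + v_s)
Numerator: c - v_o = 343 - 13.9 = 329.1
Denominator: c + v_s = 343 + 8.4 = 351.4
f_o = 2048.9 * 329.1 / 351.4 = 1918.88

1918.88 Hz


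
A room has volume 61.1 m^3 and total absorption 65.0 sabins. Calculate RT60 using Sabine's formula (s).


Given values:
  V = 61.1 m^3
  A = 65.0 sabins
Formula: RT60 = 0.161 * V / A
Numerator: 0.161 * 61.1 = 9.8371
RT60 = 9.8371 / 65.0 = 0.151

0.151 s


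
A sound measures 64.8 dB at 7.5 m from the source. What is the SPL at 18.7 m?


Given values:
  SPL1 = 64.8 dB, r1 = 7.5 m, r2 = 18.7 m
Formula: SPL2 = SPL1 - 20 * log10(r2 / r1)
Compute ratio: r2 / r1 = 18.7 / 7.5 = 2.4933
Compute log10: log10(2.4933) = 0.396775
Compute drop: 20 * 0.396775 = 7.9355
SPL2 = 64.8 - 7.9355 = 56.86

56.86 dB


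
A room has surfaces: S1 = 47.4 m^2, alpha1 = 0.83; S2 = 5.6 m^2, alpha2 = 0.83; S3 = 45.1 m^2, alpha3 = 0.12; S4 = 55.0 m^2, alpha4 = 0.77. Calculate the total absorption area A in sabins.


Given surfaces:
  Surface 1: 47.4 * 0.83 = 39.342
  Surface 2: 5.6 * 0.83 = 4.648
  Surface 3: 45.1 * 0.12 = 5.412
  Surface 4: 55.0 * 0.77 = 42.35
Formula: A = sum(Si * alpha_i)
A = 39.342 + 4.648 + 5.412 + 42.35
A = 91.75

91.75 sabins


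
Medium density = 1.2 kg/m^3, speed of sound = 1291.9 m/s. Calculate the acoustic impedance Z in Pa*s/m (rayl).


Given values:
  rho = 1.2 kg/m^3
  c = 1291.9 m/s
Formula: Z = rho * c
Z = 1.2 * 1291.9
Z = 1550.28

1550.28 rayl


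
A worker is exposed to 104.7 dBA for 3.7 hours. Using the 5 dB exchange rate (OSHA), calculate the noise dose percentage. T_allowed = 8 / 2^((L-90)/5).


Given values:
  L = 104.7 dBA, T = 3.7 hours
Formula: T_allowed = 8 / 2^((L - 90) / 5)
Compute exponent: (104.7 - 90) / 5 = 2.94
Compute 2^(2.94) = 7.674113
T_allowed = 8 / 7.674113 = 1.042466 hours
Dose = (T / T_allowed) * 100
Dose = (3.7 / 1.042466) * 100 = 354.93

354.93 %


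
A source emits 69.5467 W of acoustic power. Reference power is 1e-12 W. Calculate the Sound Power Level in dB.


Given values:
  W = 69.5467 W
  W_ref = 1e-12 W
Formula: SWL = 10 * log10(W / W_ref)
Compute ratio: W / W_ref = 69546700000000
Compute log10: log10(69546700000000) = 13.842277
Multiply: SWL = 10 * 13.842277 = 138.42

138.42 dB


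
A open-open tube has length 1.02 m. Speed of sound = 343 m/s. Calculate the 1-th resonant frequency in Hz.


Given values:
  Tube type: open-open, L = 1.02 m, c = 343 m/s, n = 1
Formula: f_n = n * c / (2 * L)
Compute 2 * L = 2 * 1.02 = 2.04
f = 1 * 343 / 2.04
f = 168.14

168.14 Hz


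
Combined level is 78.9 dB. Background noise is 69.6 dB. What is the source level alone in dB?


Given values:
  L_total = 78.9 dB, L_bg = 69.6 dB
Formula: L_source = 10 * log10(10^(L_total/10) - 10^(L_bg/10))
Convert to linear:
  10^(78.9/10) = 77624711.6629
  10^(69.6/10) = 9120108.3936
Difference: 77624711.6629 - 9120108.3936 = 68504603.2693
L_source = 10 * log10(68504603.2693) = 78.36

78.36 dB


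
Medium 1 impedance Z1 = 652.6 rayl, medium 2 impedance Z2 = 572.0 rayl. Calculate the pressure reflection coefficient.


Given values:
  Z1 = 652.6 rayl, Z2 = 572.0 rayl
Formula: R = (Z2 - Z1) / (Z2 + Z1)
Numerator: Z2 - Z1 = 572.0 - 652.6 = -80.6
Denominator: Z2 + Z1 = 572.0 + 652.6 = 1224.6
R = -80.6 / 1224.6 = -0.0658

-0.0658


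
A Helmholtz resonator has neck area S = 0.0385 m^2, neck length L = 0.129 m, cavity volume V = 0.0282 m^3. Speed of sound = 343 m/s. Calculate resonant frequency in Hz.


Given values:
  S = 0.0385 m^2, L = 0.129 m, V = 0.0282 m^3, c = 343 m/s
Formula: f = (c / (2*pi)) * sqrt(S / (V * L))
Compute V * L = 0.0282 * 0.129 = 0.0036378
Compute S / (V * L) = 0.0385 / 0.0036378 = 10.5833
Compute sqrt(10.5833) = 3.253198
Compute c / (2*pi) = 343 / 6.283185 = 54.590148
f = 54.590148 * 3.253198 = 177.59

177.59 Hz


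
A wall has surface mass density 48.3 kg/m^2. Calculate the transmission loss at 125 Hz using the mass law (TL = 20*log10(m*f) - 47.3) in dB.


Given values:
  m = 48.3 kg/m^2, f = 125 Hz
Formula: TL = 20 * log10(m * f) - 47.3
Compute m * f = 48.3 * 125 = 6037.5
Compute log10(6037.5) = 3.780857
Compute 20 * 3.780857 = 75.6171
TL = 75.6171 - 47.3 = 28.32

28.32 dB


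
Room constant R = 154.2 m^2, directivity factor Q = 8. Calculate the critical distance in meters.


Given values:
  R = 154.2 m^2, Q = 8
Formula: d_c = 0.141 * sqrt(Q * R)
Compute Q * R = 8 * 154.2 = 1233.6
Compute sqrt(1233.6) = 35.1226
d_c = 0.141 * 35.1226 = 4.952

4.952 m


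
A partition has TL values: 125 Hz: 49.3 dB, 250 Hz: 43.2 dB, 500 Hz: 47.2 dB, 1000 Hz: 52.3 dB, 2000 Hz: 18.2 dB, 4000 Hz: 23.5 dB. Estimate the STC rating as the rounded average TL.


Given TL values at each frequency:
  125 Hz: 49.3 dB
  250 Hz: 43.2 dB
  500 Hz: 47.2 dB
  1000 Hz: 52.3 dB
  2000 Hz: 18.2 dB
  4000 Hz: 23.5 dB
Formula: STC ~ round(average of TL values)
Sum = 49.3 + 43.2 + 47.2 + 52.3 + 18.2 + 23.5 = 233.7
Average = 233.7 / 6 = 38.95
Rounded: 39

39


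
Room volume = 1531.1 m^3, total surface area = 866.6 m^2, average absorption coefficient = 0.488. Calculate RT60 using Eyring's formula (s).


Given values:
  V = 1531.1 m^3, S = 866.6 m^2, alpha = 0.488
Formula: RT60 = 0.161 * V / (-S * ln(1 - alpha))
Compute ln(1 - 0.488) = ln(0.512) = -0.669431
Denominator: -866.6 * -0.669431 = 580.1289
Numerator: 0.161 * 1531.1 = 246.5071
RT60 = 246.5071 / 580.1289 = 0.425

0.425 s
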